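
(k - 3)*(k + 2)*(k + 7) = k^3 + 6*k^2 - 13*k - 42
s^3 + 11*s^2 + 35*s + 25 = (s + 1)*(s + 5)^2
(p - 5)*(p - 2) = p^2 - 7*p + 10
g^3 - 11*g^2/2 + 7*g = g*(g - 7/2)*(g - 2)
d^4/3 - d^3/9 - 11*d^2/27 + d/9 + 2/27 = (d/3 + 1/3)*(d - 1)*(d - 2/3)*(d + 1/3)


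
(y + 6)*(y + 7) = y^2 + 13*y + 42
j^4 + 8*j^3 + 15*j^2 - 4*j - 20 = (j - 1)*(j + 2)^2*(j + 5)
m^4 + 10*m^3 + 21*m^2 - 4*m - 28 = (m - 1)*(m + 2)^2*(m + 7)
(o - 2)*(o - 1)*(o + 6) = o^3 + 3*o^2 - 16*o + 12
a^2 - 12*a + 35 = (a - 7)*(a - 5)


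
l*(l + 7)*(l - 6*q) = l^3 - 6*l^2*q + 7*l^2 - 42*l*q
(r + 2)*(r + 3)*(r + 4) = r^3 + 9*r^2 + 26*r + 24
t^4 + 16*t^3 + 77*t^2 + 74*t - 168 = (t - 1)*(t + 4)*(t + 6)*(t + 7)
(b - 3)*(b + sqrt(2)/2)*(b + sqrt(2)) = b^3 - 3*b^2 + 3*sqrt(2)*b^2/2 - 9*sqrt(2)*b/2 + b - 3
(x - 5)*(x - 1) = x^2 - 6*x + 5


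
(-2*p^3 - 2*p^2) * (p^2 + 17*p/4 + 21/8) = -2*p^5 - 21*p^4/2 - 55*p^3/4 - 21*p^2/4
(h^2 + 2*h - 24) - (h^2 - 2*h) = 4*h - 24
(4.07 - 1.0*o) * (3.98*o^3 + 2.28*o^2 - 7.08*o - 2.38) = -3.98*o^4 + 13.9186*o^3 + 16.3596*o^2 - 26.4356*o - 9.6866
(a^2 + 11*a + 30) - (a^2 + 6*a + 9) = 5*a + 21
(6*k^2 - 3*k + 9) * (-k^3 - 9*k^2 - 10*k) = -6*k^5 - 51*k^4 - 42*k^3 - 51*k^2 - 90*k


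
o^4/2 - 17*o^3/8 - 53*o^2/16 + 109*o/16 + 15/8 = (o/2 + 1)*(o - 5)*(o - 3/2)*(o + 1/4)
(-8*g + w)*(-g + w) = 8*g^2 - 9*g*w + w^2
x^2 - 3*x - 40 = (x - 8)*(x + 5)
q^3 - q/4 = q*(q - 1/2)*(q + 1/2)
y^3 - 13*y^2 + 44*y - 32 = (y - 8)*(y - 4)*(y - 1)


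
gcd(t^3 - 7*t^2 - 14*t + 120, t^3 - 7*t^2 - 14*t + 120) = t^3 - 7*t^2 - 14*t + 120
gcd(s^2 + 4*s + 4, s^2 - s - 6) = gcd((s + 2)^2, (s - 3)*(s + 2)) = s + 2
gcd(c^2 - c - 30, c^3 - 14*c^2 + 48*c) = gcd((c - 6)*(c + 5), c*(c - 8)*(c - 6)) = c - 6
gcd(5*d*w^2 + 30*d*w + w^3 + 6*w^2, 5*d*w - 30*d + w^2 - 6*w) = 5*d + w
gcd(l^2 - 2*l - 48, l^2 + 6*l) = l + 6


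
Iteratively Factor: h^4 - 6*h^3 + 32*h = (h + 2)*(h^3 - 8*h^2 + 16*h) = h*(h + 2)*(h^2 - 8*h + 16) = h*(h - 4)*(h + 2)*(h - 4)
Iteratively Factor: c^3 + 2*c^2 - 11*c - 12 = (c + 4)*(c^2 - 2*c - 3) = (c - 3)*(c + 4)*(c + 1)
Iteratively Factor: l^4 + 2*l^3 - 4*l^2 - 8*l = (l + 2)*(l^3 - 4*l) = l*(l + 2)*(l^2 - 4) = l*(l - 2)*(l + 2)*(l + 2)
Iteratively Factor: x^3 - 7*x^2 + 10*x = (x - 5)*(x^2 - 2*x) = x*(x - 5)*(x - 2)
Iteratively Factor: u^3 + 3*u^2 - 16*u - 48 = (u + 4)*(u^2 - u - 12) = (u - 4)*(u + 4)*(u + 3)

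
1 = 1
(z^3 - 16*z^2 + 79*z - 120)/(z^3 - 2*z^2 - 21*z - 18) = (-z^3 + 16*z^2 - 79*z + 120)/(-z^3 + 2*z^2 + 21*z + 18)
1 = 1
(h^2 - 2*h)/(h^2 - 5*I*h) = (h - 2)/(h - 5*I)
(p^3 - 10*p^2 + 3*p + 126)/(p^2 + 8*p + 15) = (p^2 - 13*p + 42)/(p + 5)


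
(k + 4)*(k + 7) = k^2 + 11*k + 28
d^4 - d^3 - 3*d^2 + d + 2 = (d - 2)*(d - 1)*(d + 1)^2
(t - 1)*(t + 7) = t^2 + 6*t - 7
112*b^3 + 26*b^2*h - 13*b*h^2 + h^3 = (-8*b + h)*(-7*b + h)*(2*b + h)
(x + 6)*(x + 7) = x^2 + 13*x + 42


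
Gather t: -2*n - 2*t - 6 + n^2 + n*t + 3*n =n^2 + n + t*(n - 2) - 6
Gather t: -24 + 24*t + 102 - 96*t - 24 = 54 - 72*t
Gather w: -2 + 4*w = 4*w - 2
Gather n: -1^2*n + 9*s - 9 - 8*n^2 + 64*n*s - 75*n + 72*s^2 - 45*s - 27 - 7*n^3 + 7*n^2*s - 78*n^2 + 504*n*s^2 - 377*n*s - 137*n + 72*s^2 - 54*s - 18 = -7*n^3 + n^2*(7*s - 86) + n*(504*s^2 - 313*s - 213) + 144*s^2 - 90*s - 54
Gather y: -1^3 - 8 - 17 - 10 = -36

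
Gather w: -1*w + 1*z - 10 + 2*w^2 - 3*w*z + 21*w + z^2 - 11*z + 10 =2*w^2 + w*(20 - 3*z) + z^2 - 10*z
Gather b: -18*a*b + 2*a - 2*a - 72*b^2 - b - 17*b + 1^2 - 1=-72*b^2 + b*(-18*a - 18)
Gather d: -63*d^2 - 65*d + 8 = -63*d^2 - 65*d + 8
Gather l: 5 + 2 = 7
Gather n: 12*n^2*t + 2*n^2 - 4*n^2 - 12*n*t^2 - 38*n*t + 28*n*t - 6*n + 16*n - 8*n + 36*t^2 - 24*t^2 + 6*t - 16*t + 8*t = n^2*(12*t - 2) + n*(-12*t^2 - 10*t + 2) + 12*t^2 - 2*t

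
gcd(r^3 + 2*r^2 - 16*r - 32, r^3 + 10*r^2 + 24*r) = r + 4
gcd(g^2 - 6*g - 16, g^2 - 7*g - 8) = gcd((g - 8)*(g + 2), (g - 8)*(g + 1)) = g - 8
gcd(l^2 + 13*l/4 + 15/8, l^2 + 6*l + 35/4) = l + 5/2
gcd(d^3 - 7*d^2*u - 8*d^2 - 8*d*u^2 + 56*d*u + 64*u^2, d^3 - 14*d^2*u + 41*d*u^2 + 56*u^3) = -d^2 + 7*d*u + 8*u^2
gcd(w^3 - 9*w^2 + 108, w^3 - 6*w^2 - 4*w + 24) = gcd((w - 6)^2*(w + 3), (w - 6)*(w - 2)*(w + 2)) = w - 6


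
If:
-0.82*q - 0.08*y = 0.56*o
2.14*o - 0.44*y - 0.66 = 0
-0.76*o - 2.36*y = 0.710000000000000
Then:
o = 0.23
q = -0.12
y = -0.38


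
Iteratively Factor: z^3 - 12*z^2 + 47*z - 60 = (z - 3)*(z^2 - 9*z + 20) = (z - 4)*(z - 3)*(z - 5)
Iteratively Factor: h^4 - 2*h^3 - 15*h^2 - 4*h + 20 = (h - 5)*(h^3 + 3*h^2 - 4) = (h - 5)*(h + 2)*(h^2 + h - 2) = (h - 5)*(h + 2)^2*(h - 1)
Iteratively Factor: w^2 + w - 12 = (w - 3)*(w + 4)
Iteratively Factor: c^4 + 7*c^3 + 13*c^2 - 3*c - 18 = (c + 3)*(c^3 + 4*c^2 + c - 6) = (c + 3)^2*(c^2 + c - 2) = (c + 2)*(c + 3)^2*(c - 1)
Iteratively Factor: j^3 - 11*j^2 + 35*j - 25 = (j - 1)*(j^2 - 10*j + 25) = (j - 5)*(j - 1)*(j - 5)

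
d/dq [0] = 0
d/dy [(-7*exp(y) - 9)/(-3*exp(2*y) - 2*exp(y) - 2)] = (-21*exp(2*y) - 54*exp(y) - 4)*exp(y)/(9*exp(4*y) + 12*exp(3*y) + 16*exp(2*y) + 8*exp(y) + 4)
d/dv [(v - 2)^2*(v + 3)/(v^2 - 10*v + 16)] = (v^2 - 16*v - 2)/(v^2 - 16*v + 64)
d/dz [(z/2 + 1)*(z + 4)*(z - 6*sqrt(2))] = 3*z^2/2 - 6*sqrt(2)*z + 6*z - 18*sqrt(2) + 4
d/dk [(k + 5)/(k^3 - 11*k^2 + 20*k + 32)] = (k^3 - 11*k^2 + 20*k - (k + 5)*(3*k^2 - 22*k + 20) + 32)/(k^3 - 11*k^2 + 20*k + 32)^2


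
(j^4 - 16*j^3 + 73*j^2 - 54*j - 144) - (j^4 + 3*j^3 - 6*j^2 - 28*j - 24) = -19*j^3 + 79*j^2 - 26*j - 120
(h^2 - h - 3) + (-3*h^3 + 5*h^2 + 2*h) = -3*h^3 + 6*h^2 + h - 3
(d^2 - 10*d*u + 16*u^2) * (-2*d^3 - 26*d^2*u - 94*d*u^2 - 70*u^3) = -2*d^5 - 6*d^4*u + 134*d^3*u^2 + 454*d^2*u^3 - 804*d*u^4 - 1120*u^5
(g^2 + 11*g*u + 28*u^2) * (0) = 0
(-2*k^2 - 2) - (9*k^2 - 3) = 1 - 11*k^2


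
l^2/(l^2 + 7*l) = l/(l + 7)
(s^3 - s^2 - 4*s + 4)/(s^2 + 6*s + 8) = (s^2 - 3*s + 2)/(s + 4)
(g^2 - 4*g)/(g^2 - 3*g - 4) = g/(g + 1)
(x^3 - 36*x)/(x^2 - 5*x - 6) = x*(x + 6)/(x + 1)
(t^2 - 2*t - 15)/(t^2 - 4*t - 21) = (t - 5)/(t - 7)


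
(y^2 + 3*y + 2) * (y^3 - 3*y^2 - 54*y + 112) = y^5 - 61*y^3 - 56*y^2 + 228*y + 224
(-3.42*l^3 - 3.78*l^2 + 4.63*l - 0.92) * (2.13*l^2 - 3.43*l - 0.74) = -7.2846*l^5 + 3.6792*l^4 + 25.3581*l^3 - 15.0433*l^2 - 0.2706*l + 0.6808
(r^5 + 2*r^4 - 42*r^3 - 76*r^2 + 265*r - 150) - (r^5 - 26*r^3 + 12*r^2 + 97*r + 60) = 2*r^4 - 16*r^3 - 88*r^2 + 168*r - 210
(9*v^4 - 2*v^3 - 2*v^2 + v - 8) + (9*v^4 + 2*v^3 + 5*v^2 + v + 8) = 18*v^4 + 3*v^2 + 2*v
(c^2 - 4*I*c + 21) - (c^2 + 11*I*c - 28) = -15*I*c + 49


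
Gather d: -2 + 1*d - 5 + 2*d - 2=3*d - 9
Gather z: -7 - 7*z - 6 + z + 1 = -6*z - 12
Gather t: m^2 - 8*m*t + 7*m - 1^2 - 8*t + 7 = m^2 + 7*m + t*(-8*m - 8) + 6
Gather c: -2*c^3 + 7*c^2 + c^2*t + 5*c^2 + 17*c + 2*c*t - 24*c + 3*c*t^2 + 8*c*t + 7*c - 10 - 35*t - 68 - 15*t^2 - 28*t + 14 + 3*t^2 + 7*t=-2*c^3 + c^2*(t + 12) + c*(3*t^2 + 10*t) - 12*t^2 - 56*t - 64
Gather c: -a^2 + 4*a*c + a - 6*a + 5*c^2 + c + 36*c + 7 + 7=-a^2 - 5*a + 5*c^2 + c*(4*a + 37) + 14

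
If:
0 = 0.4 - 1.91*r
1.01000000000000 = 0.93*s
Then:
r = 0.21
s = 1.09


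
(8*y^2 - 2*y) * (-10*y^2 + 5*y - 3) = -80*y^4 + 60*y^3 - 34*y^2 + 6*y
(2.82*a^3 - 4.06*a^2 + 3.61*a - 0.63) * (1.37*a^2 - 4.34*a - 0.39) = 3.8634*a^5 - 17.801*a^4 + 21.4663*a^3 - 14.9471*a^2 + 1.3263*a + 0.2457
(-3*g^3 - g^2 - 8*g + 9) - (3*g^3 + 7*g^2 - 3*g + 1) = -6*g^3 - 8*g^2 - 5*g + 8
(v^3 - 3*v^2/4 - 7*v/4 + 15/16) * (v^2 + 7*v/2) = v^5 + 11*v^4/4 - 35*v^3/8 - 83*v^2/16 + 105*v/32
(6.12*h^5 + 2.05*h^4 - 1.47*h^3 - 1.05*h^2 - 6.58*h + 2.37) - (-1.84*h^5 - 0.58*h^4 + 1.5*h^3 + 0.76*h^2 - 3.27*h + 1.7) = 7.96*h^5 + 2.63*h^4 - 2.97*h^3 - 1.81*h^2 - 3.31*h + 0.67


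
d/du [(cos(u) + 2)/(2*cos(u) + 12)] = -2*sin(u)/(cos(u) + 6)^2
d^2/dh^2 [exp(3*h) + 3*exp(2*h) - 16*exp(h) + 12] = (9*exp(2*h) + 12*exp(h) - 16)*exp(h)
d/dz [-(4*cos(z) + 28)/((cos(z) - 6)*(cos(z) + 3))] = 4*(sin(z)^2 - 14*cos(z) + 2)*sin(z)/((cos(z) - 6)^2*(cos(z) + 3)^2)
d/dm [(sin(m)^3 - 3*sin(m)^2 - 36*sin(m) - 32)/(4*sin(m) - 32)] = (2*sin(m) + 5)*cos(m)/4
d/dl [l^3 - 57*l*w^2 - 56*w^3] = 3*l^2 - 57*w^2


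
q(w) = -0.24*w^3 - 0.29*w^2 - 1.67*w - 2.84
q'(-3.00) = -6.41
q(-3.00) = 6.04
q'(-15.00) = -154.97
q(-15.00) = 766.96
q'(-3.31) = -7.64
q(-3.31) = 8.21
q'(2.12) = -6.14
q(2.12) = -9.97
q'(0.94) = -2.85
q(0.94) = -4.87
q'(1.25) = -3.52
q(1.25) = -5.85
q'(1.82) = -5.11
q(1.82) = -8.29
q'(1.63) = -4.53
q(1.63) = -7.37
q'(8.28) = -55.83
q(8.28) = -172.79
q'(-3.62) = -9.01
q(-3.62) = 10.79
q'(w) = -0.72*w^2 - 0.58*w - 1.67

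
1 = 1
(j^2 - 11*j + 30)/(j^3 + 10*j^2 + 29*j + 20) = (j^2 - 11*j + 30)/(j^3 + 10*j^2 + 29*j + 20)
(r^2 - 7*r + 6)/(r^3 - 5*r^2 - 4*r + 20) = (r^2 - 7*r + 6)/(r^3 - 5*r^2 - 4*r + 20)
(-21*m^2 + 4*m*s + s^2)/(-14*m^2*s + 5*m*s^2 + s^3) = (-3*m + s)/(s*(-2*m + s))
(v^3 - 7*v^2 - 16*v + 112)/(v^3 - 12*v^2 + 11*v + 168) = (v^2 - 16)/(v^2 - 5*v - 24)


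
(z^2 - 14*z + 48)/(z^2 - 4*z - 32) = (z - 6)/(z + 4)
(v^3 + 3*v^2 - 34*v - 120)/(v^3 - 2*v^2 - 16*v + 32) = (v^2 - v - 30)/(v^2 - 6*v + 8)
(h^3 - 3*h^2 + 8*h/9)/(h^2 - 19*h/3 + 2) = h*(3*h - 8)/(3*(h - 6))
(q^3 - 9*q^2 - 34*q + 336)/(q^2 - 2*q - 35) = (q^2 - 2*q - 48)/(q + 5)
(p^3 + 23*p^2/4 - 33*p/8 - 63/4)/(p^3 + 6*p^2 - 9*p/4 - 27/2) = (4*p - 7)/(2*(2*p - 3))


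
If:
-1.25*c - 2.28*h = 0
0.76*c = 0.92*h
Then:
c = 0.00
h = 0.00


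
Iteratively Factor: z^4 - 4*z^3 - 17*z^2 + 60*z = (z)*(z^3 - 4*z^2 - 17*z + 60) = z*(z + 4)*(z^2 - 8*z + 15) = z*(z - 5)*(z + 4)*(z - 3)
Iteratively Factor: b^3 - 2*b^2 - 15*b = (b + 3)*(b^2 - 5*b) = (b - 5)*(b + 3)*(b)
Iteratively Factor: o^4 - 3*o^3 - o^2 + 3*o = (o)*(o^3 - 3*o^2 - o + 3) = o*(o - 3)*(o^2 - 1) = o*(o - 3)*(o - 1)*(o + 1)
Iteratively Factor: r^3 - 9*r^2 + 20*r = (r - 5)*(r^2 - 4*r) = (r - 5)*(r - 4)*(r)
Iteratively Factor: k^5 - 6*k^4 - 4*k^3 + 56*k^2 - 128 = (k + 2)*(k^4 - 8*k^3 + 12*k^2 + 32*k - 64) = (k - 4)*(k + 2)*(k^3 - 4*k^2 - 4*k + 16) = (k - 4)*(k + 2)^2*(k^2 - 6*k + 8) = (k - 4)*(k - 2)*(k + 2)^2*(k - 4)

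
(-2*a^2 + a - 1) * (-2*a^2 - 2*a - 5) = 4*a^4 + 2*a^3 + 10*a^2 - 3*a + 5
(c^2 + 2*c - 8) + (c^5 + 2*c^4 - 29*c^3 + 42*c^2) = c^5 + 2*c^4 - 29*c^3 + 43*c^2 + 2*c - 8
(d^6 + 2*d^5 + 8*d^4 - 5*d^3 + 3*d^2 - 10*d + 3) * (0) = 0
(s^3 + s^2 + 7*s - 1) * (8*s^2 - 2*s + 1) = 8*s^5 + 6*s^4 + 55*s^3 - 21*s^2 + 9*s - 1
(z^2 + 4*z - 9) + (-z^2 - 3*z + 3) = z - 6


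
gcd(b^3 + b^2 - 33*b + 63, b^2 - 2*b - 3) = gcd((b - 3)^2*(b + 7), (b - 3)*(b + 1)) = b - 3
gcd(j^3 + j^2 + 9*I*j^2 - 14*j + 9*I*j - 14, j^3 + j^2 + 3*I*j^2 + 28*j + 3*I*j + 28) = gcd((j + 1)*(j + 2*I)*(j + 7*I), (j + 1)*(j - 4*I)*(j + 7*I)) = j^2 + j*(1 + 7*I) + 7*I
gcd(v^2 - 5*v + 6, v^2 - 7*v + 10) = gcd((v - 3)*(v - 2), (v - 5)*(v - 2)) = v - 2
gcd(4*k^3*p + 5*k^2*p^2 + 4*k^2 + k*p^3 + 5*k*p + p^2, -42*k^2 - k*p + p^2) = 1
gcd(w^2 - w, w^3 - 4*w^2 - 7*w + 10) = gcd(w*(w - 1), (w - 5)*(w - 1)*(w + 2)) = w - 1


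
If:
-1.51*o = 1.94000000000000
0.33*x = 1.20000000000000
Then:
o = -1.28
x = 3.64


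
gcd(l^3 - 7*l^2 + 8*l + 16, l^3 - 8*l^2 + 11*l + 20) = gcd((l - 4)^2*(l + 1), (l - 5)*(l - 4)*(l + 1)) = l^2 - 3*l - 4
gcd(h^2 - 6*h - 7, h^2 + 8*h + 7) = h + 1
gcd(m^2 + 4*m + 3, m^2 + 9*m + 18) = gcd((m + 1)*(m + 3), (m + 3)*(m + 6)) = m + 3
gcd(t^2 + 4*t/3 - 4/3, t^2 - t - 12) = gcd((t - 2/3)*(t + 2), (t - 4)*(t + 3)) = 1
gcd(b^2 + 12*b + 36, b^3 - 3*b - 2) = 1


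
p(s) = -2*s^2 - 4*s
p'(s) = -4*s - 4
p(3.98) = -47.60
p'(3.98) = -19.92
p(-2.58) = -2.99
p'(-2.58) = 6.32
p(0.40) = -1.92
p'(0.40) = -5.60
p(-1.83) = 0.62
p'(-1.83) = 3.32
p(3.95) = -47.00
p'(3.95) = -19.80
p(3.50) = -38.50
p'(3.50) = -18.00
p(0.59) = -3.06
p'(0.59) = -6.36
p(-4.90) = -28.42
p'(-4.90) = 15.60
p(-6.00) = -48.00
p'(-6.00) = 20.00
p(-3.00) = -6.00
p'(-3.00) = 8.00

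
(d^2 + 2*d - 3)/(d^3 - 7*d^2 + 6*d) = (d + 3)/(d*(d - 6))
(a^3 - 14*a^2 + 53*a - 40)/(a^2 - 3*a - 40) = (a^2 - 6*a + 5)/(a + 5)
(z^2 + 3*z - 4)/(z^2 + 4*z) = (z - 1)/z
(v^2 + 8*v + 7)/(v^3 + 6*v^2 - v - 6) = (v + 7)/(v^2 + 5*v - 6)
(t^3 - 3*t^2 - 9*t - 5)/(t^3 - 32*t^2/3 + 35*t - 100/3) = 3*(t^2 + 2*t + 1)/(3*t^2 - 17*t + 20)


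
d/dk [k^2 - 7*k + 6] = 2*k - 7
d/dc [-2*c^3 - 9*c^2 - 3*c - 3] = -6*c^2 - 18*c - 3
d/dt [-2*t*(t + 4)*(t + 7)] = -6*t^2 - 44*t - 56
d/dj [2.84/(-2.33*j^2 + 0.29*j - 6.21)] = (13.2344*j - 0.8236)/(2.33*j^2 - 0.29*j + 6.21)^2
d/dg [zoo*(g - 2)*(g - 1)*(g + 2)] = zoo*(g^2 + g + 1)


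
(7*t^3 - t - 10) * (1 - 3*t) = -21*t^4 + 7*t^3 + 3*t^2 + 29*t - 10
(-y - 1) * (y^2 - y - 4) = -y^3 + 5*y + 4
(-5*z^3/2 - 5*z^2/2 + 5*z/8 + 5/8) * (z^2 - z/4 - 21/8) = -5*z^5/2 - 15*z^4/8 + 125*z^3/16 + 225*z^2/32 - 115*z/64 - 105/64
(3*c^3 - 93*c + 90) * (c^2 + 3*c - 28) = 3*c^5 + 9*c^4 - 177*c^3 - 189*c^2 + 2874*c - 2520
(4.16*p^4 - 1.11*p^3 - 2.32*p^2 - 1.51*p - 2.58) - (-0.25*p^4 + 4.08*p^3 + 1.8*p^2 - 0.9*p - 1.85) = 4.41*p^4 - 5.19*p^3 - 4.12*p^2 - 0.61*p - 0.73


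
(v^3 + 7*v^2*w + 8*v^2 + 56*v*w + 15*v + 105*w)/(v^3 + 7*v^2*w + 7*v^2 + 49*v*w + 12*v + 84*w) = (v + 5)/(v + 4)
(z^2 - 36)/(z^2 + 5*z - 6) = (z - 6)/(z - 1)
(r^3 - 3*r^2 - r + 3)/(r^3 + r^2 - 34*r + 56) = (r^3 - 3*r^2 - r + 3)/(r^3 + r^2 - 34*r + 56)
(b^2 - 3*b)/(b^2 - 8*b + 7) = b*(b - 3)/(b^2 - 8*b + 7)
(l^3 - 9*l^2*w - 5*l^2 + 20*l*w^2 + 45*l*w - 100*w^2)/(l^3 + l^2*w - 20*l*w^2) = (l^2 - 5*l*w - 5*l + 25*w)/(l*(l + 5*w))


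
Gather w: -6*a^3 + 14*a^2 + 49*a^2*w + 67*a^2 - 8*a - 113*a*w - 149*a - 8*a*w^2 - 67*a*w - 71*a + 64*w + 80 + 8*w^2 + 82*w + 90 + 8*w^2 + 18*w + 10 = -6*a^3 + 81*a^2 - 228*a + w^2*(16 - 8*a) + w*(49*a^2 - 180*a + 164) + 180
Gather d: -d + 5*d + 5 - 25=4*d - 20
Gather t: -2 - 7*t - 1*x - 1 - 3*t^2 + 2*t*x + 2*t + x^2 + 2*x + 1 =-3*t^2 + t*(2*x - 5) + x^2 + x - 2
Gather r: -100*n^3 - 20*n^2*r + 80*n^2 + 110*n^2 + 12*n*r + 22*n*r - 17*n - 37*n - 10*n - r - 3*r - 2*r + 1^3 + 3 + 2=-100*n^3 + 190*n^2 - 64*n + r*(-20*n^2 + 34*n - 6) + 6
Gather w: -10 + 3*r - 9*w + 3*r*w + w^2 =3*r + w^2 + w*(3*r - 9) - 10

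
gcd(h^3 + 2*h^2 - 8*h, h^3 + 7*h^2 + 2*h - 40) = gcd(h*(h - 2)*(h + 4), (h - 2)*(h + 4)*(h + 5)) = h^2 + 2*h - 8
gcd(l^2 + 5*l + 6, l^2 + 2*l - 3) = l + 3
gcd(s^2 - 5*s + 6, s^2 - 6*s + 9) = s - 3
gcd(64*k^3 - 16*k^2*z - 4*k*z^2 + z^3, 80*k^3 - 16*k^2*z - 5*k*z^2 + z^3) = -16*k^2 + z^2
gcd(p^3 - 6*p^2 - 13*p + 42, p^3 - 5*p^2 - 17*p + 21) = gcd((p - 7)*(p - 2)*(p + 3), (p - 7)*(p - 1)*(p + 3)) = p^2 - 4*p - 21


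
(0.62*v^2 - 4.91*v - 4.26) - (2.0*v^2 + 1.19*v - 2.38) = -1.38*v^2 - 6.1*v - 1.88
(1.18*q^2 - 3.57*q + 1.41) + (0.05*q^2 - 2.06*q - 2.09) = 1.23*q^2 - 5.63*q - 0.68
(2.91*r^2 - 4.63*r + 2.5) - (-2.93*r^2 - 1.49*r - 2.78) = 5.84*r^2 - 3.14*r + 5.28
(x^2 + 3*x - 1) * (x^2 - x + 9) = x^4 + 2*x^3 + 5*x^2 + 28*x - 9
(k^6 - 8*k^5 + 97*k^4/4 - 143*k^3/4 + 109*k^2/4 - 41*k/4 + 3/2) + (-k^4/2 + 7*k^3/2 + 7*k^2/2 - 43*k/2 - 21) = k^6 - 8*k^5 + 95*k^4/4 - 129*k^3/4 + 123*k^2/4 - 127*k/4 - 39/2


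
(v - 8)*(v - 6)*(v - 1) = v^3 - 15*v^2 + 62*v - 48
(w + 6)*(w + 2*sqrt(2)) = w^2 + 2*sqrt(2)*w + 6*w + 12*sqrt(2)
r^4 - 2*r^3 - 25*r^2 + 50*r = r*(r - 5)*(r - 2)*(r + 5)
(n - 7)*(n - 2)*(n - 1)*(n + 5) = n^4 - 5*n^3 - 27*n^2 + 101*n - 70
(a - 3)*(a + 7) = a^2 + 4*a - 21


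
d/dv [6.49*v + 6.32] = 6.49000000000000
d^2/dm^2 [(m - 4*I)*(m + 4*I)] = 2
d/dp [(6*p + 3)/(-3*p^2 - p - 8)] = 9*(2*p^2 + 2*p - 5)/(9*p^4 + 6*p^3 + 49*p^2 + 16*p + 64)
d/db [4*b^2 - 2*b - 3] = 8*b - 2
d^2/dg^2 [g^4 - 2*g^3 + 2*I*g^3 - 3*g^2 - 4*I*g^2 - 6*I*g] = 12*g^2 + 12*g*(-1 + I) - 6 - 8*I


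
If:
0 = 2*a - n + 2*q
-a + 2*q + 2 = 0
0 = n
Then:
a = 2/3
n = 0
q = -2/3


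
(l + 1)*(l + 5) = l^2 + 6*l + 5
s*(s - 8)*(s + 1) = s^3 - 7*s^2 - 8*s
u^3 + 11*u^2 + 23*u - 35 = (u - 1)*(u + 5)*(u + 7)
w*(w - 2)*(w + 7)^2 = w^4 + 12*w^3 + 21*w^2 - 98*w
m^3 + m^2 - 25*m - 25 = (m - 5)*(m + 1)*(m + 5)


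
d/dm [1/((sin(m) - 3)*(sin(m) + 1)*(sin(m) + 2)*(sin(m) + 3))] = (-4*sin(m)^3 - 9*sin(m)^2 + 14*sin(m) + 27)*cos(m)/((sin(m) - 3)^2*(sin(m) + 1)^2*(sin(m) + 2)^2*(sin(m) + 3)^2)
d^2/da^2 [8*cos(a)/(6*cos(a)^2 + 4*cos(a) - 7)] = 8*(24*(1 - cos(a)^2)^2 - 36*cos(a)^5 - 180*cos(a)^3 + 20*cos(a)^2 + 203*cos(a) + 32)/(6*cos(a)^2 + 4*cos(a) - 7)^3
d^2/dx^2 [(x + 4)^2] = 2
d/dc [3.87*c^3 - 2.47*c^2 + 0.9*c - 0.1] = 11.61*c^2 - 4.94*c + 0.9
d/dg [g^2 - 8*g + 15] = 2*g - 8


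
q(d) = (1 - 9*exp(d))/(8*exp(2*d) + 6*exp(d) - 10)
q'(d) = (1 - 9*exp(d))*(-16*exp(2*d) - 6*exp(d))/(8*exp(2*d) + 6*exp(d) - 10)^2 - 9*exp(d)/(8*exp(2*d) + 6*exp(d) - 10) = (18*exp(2*d) - 4*exp(d) + 21)*exp(d)/(16*exp(4*d) + 24*exp(3*d) - 31*exp(2*d) - 30*exp(d) + 25)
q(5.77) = -0.00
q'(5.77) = 0.00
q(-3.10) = -0.06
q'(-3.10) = 0.04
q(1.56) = -0.21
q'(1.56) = 0.20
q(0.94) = -0.38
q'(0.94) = 0.39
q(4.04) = -0.02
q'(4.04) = 0.02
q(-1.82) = 0.05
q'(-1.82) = 0.17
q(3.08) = -0.05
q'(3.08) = 0.05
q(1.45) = -0.23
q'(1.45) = 0.22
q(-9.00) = -0.10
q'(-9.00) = 0.00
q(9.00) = 0.00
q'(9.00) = 0.00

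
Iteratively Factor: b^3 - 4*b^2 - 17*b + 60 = (b - 5)*(b^2 + b - 12) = (b - 5)*(b - 3)*(b + 4)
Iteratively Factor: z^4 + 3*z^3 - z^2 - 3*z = (z + 1)*(z^3 + 2*z^2 - 3*z) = (z + 1)*(z + 3)*(z^2 - z) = z*(z + 1)*(z + 3)*(z - 1)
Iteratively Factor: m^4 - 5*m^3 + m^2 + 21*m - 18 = (m + 2)*(m^3 - 7*m^2 + 15*m - 9) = (m - 1)*(m + 2)*(m^2 - 6*m + 9) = (m - 3)*(m - 1)*(m + 2)*(m - 3)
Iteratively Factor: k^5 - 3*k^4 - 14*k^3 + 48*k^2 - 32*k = (k - 1)*(k^4 - 2*k^3 - 16*k^2 + 32*k) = (k - 1)*(k + 4)*(k^3 - 6*k^2 + 8*k) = k*(k - 1)*(k + 4)*(k^2 - 6*k + 8) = k*(k - 2)*(k - 1)*(k + 4)*(k - 4)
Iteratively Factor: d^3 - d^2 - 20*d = (d)*(d^2 - d - 20) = d*(d - 5)*(d + 4)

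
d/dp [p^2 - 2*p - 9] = 2*p - 2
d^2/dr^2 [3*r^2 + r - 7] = 6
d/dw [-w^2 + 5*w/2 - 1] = 5/2 - 2*w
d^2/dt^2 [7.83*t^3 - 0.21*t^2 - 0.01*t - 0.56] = 46.98*t - 0.42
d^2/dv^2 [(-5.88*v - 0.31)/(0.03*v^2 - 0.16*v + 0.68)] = (-(0.06*v - 0.16)*(0.12*v - 0.32)*(5.88*v + 0.31) + (1.0584*v - 1.863)*(0.03*v^2 - 0.16*v + 0.68))/(0.03*v^2 - 0.16*v + 0.68)^3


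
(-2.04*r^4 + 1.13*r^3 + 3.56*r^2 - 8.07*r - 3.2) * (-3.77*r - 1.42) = 7.6908*r^5 - 1.3633*r^4 - 15.0258*r^3 + 25.3687*r^2 + 23.5234*r + 4.544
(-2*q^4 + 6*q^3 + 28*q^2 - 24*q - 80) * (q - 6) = -2*q^5 + 18*q^4 - 8*q^3 - 192*q^2 + 64*q + 480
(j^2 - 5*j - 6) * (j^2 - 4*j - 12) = j^4 - 9*j^3 + 2*j^2 + 84*j + 72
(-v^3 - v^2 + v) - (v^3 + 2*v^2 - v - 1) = -2*v^3 - 3*v^2 + 2*v + 1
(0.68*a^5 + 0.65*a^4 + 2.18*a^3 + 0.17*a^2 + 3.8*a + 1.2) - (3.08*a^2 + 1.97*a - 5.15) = 0.68*a^5 + 0.65*a^4 + 2.18*a^3 - 2.91*a^2 + 1.83*a + 6.35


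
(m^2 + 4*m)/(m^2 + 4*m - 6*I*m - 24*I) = m/(m - 6*I)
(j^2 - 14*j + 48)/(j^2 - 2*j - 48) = (j - 6)/(j + 6)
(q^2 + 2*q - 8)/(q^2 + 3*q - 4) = (q - 2)/(q - 1)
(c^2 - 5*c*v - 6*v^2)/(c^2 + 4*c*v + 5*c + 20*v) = (c^2 - 5*c*v - 6*v^2)/(c^2 + 4*c*v + 5*c + 20*v)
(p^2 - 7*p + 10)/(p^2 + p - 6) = (p - 5)/(p + 3)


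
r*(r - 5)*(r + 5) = r^3 - 25*r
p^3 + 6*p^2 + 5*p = p*(p + 1)*(p + 5)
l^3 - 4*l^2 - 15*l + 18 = (l - 6)*(l - 1)*(l + 3)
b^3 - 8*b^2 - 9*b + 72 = (b - 8)*(b - 3)*(b + 3)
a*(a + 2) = a^2 + 2*a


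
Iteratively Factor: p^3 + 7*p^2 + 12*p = (p)*(p^2 + 7*p + 12) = p*(p + 3)*(p + 4)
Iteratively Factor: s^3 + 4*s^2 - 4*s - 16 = (s + 4)*(s^2 - 4) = (s + 2)*(s + 4)*(s - 2)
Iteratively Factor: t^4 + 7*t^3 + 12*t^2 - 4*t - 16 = (t + 4)*(t^3 + 3*t^2 - 4) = (t + 2)*(t + 4)*(t^2 + t - 2) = (t - 1)*(t + 2)*(t + 4)*(t + 2)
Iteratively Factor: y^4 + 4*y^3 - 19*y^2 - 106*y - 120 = (y + 4)*(y^3 - 19*y - 30) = (y + 3)*(y + 4)*(y^2 - 3*y - 10) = (y - 5)*(y + 3)*(y + 4)*(y + 2)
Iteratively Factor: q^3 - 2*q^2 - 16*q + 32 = (q + 4)*(q^2 - 6*q + 8) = (q - 2)*(q + 4)*(q - 4)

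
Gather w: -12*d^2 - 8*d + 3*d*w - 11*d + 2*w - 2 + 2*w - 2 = -12*d^2 - 19*d + w*(3*d + 4) - 4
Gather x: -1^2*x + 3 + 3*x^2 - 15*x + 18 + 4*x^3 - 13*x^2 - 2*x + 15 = 4*x^3 - 10*x^2 - 18*x + 36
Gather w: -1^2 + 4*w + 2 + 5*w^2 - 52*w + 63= 5*w^2 - 48*w + 64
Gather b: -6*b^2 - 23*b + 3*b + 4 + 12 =-6*b^2 - 20*b + 16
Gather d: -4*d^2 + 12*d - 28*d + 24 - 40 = -4*d^2 - 16*d - 16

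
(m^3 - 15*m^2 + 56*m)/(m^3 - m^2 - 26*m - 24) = m*(-m^2 + 15*m - 56)/(-m^3 + m^2 + 26*m + 24)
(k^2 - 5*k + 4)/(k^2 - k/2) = 2*(k^2 - 5*k + 4)/(k*(2*k - 1))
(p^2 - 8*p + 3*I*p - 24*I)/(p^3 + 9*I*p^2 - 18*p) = (p - 8)/(p*(p + 6*I))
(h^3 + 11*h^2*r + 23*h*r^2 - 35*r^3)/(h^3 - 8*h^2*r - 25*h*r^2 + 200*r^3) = (h^2 + 6*h*r - 7*r^2)/(h^2 - 13*h*r + 40*r^2)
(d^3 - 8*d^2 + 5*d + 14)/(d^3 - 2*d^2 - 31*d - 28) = (d - 2)/(d + 4)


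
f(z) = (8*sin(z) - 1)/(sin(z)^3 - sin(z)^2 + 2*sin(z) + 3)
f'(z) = (8*sin(z) - 1)*(-3*sin(z)^2*cos(z) + 2*sin(z)*cos(z) - 2*cos(z))/(sin(z)^3 - sin(z)^2 + 2*sin(z) + 3)^2 + 8*cos(z)/(sin(z)^3 - sin(z)^2 + 2*sin(z) + 3)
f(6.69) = 0.59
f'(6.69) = 1.74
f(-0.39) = -1.98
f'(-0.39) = 6.50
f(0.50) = 0.74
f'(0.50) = 1.54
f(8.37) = 1.28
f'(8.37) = -0.51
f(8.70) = 1.03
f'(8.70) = -1.07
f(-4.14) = 1.25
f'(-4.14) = -0.59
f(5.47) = -10.71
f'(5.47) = 66.96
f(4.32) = 17.10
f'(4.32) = -79.20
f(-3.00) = -0.79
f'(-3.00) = -3.62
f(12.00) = -3.57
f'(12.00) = 12.53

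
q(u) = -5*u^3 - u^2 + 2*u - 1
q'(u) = -15*u^2 - 2*u + 2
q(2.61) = -91.49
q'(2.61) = -105.40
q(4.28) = -402.77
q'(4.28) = -281.34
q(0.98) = -4.71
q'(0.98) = -14.37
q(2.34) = -65.86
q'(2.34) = -84.81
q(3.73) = -266.93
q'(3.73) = -214.15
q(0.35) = -0.64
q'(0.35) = -0.54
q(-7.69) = 2198.27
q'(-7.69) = -869.66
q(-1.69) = 16.90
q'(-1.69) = -37.46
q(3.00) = -139.00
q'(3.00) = -139.00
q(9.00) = -3709.00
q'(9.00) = -1231.00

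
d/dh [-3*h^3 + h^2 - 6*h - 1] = -9*h^2 + 2*h - 6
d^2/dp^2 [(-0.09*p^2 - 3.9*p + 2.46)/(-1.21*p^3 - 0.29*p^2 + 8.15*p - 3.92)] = (0.263538*p^6 + 34.25994*p^5 - 29.683962*p^4 + 58.2132539999999*p^3 - 78.2812079999999*p^2 + 78.293772*p - 69.245292)/(1.771561*p^9 + 1.273767*p^8 - 35.491962*p^7 + 0.0831949999999999*p^6 + 247.310598*p^5 - 173.165889*p^4 - 541.152863*p^3 + 794.497368*p^2 - 375.70848*p + 60.236288)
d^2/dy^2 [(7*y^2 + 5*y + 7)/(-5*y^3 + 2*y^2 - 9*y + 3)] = 2*(-175*y^6 - 375*y^5 + 45*y^4 - 96*y^3 - 1353*y^2 + 153*y - 723)/(125*y^9 - 150*y^8 + 735*y^7 - 773*y^6 + 1503*y^5 - 1332*y^4 + 1188*y^3 - 783*y^2 + 243*y - 27)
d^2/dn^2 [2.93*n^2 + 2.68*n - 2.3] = 5.86000000000000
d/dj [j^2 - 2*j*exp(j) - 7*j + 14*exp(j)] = -2*j*exp(j) + 2*j + 12*exp(j) - 7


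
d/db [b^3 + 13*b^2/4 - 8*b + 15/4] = 3*b^2 + 13*b/2 - 8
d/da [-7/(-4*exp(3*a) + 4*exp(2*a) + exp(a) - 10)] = (-84*exp(2*a) + 56*exp(a) + 7)*exp(a)/(4*exp(3*a) - 4*exp(2*a) - exp(a) + 10)^2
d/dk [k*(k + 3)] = 2*k + 3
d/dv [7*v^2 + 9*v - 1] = 14*v + 9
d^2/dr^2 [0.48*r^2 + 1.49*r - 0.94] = 0.960000000000000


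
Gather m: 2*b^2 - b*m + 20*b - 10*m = 2*b^2 + 20*b + m*(-b - 10)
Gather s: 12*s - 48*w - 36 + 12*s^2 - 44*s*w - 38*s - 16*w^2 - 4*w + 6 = 12*s^2 + s*(-44*w - 26) - 16*w^2 - 52*w - 30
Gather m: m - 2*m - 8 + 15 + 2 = 9 - m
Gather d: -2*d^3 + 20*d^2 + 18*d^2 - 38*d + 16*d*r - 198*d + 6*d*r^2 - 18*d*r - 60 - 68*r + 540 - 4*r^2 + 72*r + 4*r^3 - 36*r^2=-2*d^3 + 38*d^2 + d*(6*r^2 - 2*r - 236) + 4*r^3 - 40*r^2 + 4*r + 480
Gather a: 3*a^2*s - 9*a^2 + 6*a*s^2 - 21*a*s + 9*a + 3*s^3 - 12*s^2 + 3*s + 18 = a^2*(3*s - 9) + a*(6*s^2 - 21*s + 9) + 3*s^3 - 12*s^2 + 3*s + 18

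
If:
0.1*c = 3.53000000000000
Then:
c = 35.30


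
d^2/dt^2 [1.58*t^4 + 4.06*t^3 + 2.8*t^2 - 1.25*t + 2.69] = 18.96*t^2 + 24.36*t + 5.6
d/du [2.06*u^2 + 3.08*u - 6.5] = 4.12*u + 3.08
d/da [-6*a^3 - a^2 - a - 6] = -18*a^2 - 2*a - 1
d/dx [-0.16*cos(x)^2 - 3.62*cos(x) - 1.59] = (0.32*cos(x) + 3.62)*sin(x)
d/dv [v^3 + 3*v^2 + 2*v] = 3*v^2 + 6*v + 2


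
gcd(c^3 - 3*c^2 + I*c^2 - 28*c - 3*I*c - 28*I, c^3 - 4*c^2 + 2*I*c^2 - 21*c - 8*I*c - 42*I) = c - 7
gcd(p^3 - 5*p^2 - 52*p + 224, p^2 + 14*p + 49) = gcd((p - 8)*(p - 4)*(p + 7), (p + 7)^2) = p + 7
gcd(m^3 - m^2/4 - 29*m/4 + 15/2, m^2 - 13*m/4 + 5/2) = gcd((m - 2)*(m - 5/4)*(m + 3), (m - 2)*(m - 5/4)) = m^2 - 13*m/4 + 5/2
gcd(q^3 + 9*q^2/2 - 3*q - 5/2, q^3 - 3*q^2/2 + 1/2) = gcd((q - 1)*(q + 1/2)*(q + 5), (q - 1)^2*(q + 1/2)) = q^2 - q/2 - 1/2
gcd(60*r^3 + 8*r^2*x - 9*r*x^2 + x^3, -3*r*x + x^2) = 1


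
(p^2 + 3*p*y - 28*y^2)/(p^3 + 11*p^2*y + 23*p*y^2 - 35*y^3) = (-p + 4*y)/(-p^2 - 4*p*y + 5*y^2)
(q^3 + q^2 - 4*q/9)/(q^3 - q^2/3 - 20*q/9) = (3*q - 1)/(3*q - 5)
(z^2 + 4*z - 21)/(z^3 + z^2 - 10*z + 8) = (z^2 + 4*z - 21)/(z^3 + z^2 - 10*z + 8)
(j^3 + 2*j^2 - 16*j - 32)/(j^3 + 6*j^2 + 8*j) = (j - 4)/j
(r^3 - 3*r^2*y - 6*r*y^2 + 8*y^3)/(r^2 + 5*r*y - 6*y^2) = (r^2 - 2*r*y - 8*y^2)/(r + 6*y)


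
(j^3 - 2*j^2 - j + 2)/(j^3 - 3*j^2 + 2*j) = (j + 1)/j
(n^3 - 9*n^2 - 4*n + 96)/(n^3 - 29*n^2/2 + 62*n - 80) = 2*(n + 3)/(2*n - 5)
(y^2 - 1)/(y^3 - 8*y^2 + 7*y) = (y + 1)/(y*(y - 7))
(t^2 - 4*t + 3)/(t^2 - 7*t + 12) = (t - 1)/(t - 4)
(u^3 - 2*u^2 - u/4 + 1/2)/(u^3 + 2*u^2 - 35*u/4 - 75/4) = (4*u^3 - 8*u^2 - u + 2)/(4*u^3 + 8*u^2 - 35*u - 75)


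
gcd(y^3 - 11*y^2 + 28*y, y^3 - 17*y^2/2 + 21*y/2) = y^2 - 7*y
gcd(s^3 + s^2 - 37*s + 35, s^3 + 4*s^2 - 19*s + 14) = s^2 + 6*s - 7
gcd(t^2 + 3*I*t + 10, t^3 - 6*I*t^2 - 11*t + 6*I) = t - 2*I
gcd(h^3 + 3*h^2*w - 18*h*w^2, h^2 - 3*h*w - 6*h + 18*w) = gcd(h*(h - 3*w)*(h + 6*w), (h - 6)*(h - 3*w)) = -h + 3*w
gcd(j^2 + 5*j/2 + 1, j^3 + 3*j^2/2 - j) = j + 2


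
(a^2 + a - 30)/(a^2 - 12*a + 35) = (a + 6)/(a - 7)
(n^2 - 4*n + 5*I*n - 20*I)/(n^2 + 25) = (n - 4)/(n - 5*I)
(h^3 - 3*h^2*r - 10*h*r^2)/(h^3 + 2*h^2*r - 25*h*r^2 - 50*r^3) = h/(h + 5*r)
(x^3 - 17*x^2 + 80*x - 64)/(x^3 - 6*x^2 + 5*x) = (x^2 - 16*x + 64)/(x*(x - 5))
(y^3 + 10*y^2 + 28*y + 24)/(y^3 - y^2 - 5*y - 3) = (y^3 + 10*y^2 + 28*y + 24)/(y^3 - y^2 - 5*y - 3)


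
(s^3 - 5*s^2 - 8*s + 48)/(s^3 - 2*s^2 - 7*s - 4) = (s^2 - s - 12)/(s^2 + 2*s + 1)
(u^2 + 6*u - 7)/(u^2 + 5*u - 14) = (u - 1)/(u - 2)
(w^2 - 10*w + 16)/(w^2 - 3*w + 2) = (w - 8)/(w - 1)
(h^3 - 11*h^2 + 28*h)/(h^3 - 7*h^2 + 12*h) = (h - 7)/(h - 3)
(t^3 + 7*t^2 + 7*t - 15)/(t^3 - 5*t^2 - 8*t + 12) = (t^2 + 8*t + 15)/(t^2 - 4*t - 12)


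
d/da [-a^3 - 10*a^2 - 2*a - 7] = -3*a^2 - 20*a - 2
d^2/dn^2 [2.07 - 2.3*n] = 0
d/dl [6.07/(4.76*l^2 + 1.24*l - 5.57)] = (-57.7864*l - 7.5268)/(4.76*l^2 + 1.24*l - 5.57)^2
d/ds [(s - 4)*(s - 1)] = 2*s - 5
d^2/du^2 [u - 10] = 0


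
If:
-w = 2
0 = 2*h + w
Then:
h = 1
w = -2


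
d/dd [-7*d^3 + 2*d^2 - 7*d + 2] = -21*d^2 + 4*d - 7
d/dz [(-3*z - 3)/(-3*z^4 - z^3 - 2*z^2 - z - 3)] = 3*(3*z^4 + z^3 + 2*z^2 + z - (z + 1)*(12*z^3 + 3*z^2 + 4*z + 1) + 3)/(3*z^4 + z^3 + 2*z^2 + z + 3)^2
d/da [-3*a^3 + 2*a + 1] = 2 - 9*a^2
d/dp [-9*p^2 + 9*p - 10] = 9 - 18*p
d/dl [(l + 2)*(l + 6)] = 2*l + 8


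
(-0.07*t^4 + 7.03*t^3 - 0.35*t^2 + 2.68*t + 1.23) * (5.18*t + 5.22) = -0.3626*t^5 + 36.05*t^4 + 34.8836*t^3 + 12.0554*t^2 + 20.361*t + 6.4206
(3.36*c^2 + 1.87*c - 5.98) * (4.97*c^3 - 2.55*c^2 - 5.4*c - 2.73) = 16.6992*c^5 + 0.725900000000001*c^4 - 52.6331*c^3 - 4.0218*c^2 + 27.1869*c + 16.3254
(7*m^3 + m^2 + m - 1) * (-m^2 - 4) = -7*m^5 - m^4 - 29*m^3 - 3*m^2 - 4*m + 4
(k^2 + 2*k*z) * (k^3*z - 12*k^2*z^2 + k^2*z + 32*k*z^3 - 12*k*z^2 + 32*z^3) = k^5*z - 10*k^4*z^2 + k^4*z + 8*k^3*z^3 - 10*k^3*z^2 + 64*k^2*z^4 + 8*k^2*z^3 + 64*k*z^4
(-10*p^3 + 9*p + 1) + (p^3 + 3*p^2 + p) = -9*p^3 + 3*p^2 + 10*p + 1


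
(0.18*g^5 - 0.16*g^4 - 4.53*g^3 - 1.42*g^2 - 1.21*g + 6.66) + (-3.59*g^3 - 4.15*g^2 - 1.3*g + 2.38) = 0.18*g^5 - 0.16*g^4 - 8.12*g^3 - 5.57*g^2 - 2.51*g + 9.04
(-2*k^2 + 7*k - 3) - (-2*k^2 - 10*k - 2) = 17*k - 1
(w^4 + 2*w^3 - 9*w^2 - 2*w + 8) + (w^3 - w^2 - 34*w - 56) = w^4 + 3*w^3 - 10*w^2 - 36*w - 48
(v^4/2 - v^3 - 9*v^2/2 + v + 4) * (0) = 0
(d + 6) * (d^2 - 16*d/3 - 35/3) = d^3 + 2*d^2/3 - 131*d/3 - 70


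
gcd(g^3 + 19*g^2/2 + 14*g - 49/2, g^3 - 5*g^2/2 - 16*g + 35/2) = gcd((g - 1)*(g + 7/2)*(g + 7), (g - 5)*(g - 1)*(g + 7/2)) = g^2 + 5*g/2 - 7/2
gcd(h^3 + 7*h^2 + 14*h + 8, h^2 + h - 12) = h + 4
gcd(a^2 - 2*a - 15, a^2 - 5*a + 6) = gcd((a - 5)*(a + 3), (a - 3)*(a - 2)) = 1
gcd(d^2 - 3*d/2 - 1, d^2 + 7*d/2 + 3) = 1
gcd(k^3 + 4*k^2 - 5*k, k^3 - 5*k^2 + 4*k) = k^2 - k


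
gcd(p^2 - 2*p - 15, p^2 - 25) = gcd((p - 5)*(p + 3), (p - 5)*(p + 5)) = p - 5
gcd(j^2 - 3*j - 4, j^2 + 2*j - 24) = j - 4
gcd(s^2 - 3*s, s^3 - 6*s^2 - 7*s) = s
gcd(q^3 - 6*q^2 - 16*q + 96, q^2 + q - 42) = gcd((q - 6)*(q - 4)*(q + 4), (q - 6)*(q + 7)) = q - 6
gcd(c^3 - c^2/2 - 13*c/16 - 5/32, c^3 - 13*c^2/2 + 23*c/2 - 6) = 1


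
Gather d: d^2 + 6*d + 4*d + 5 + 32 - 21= d^2 + 10*d + 16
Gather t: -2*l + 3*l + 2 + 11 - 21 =l - 8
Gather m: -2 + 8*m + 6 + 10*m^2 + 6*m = 10*m^2 + 14*m + 4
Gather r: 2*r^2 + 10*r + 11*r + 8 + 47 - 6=2*r^2 + 21*r + 49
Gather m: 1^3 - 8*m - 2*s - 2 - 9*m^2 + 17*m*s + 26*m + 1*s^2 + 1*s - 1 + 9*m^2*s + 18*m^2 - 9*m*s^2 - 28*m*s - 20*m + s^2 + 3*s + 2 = m^2*(9*s + 9) + m*(-9*s^2 - 11*s - 2) + 2*s^2 + 2*s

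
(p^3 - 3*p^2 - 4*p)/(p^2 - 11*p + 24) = p*(p^2 - 3*p - 4)/(p^2 - 11*p + 24)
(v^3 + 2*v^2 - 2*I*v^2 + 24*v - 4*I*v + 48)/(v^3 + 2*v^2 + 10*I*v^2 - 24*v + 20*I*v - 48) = (v - 6*I)/(v + 6*I)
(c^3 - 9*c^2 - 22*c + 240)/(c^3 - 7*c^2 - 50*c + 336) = (c + 5)/(c + 7)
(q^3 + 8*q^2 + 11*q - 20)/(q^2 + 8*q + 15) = (q^2 + 3*q - 4)/(q + 3)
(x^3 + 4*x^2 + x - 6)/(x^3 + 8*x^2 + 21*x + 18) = (x - 1)/(x + 3)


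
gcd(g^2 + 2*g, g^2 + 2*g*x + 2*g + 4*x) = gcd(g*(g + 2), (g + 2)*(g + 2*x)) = g + 2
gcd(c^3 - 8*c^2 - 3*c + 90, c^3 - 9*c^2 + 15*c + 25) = c - 5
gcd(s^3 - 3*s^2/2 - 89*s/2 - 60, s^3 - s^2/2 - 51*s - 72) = s^2 - 13*s/2 - 12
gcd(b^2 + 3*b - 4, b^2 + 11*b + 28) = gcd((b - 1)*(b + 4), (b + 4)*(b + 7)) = b + 4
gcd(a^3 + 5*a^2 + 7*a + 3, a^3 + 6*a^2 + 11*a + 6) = a^2 + 4*a + 3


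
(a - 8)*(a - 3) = a^2 - 11*a + 24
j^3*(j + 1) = j^4 + j^3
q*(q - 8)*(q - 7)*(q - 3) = q^4 - 18*q^3 + 101*q^2 - 168*q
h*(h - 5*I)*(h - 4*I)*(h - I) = h^4 - 10*I*h^3 - 29*h^2 + 20*I*h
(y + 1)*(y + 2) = y^2 + 3*y + 2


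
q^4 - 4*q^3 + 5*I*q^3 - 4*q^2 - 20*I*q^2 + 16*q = q*(q - 4)*(q + I)*(q + 4*I)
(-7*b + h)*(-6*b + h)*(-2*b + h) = -84*b^3 + 68*b^2*h - 15*b*h^2 + h^3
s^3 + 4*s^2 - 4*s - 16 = (s - 2)*(s + 2)*(s + 4)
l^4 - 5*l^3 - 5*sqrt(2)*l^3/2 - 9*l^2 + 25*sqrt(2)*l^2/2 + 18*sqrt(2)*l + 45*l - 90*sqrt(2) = (l - 5)*(l - 3*sqrt(2))*(l - 3*sqrt(2)/2)*(l + 2*sqrt(2))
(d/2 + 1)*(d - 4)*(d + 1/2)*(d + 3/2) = d^4/2 - 45*d^2/8 - 35*d/4 - 3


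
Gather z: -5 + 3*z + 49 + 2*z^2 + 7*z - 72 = 2*z^2 + 10*z - 28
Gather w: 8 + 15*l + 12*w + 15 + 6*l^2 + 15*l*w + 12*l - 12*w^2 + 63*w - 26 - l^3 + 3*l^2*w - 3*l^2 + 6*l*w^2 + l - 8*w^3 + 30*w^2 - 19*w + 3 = -l^3 + 3*l^2 + 28*l - 8*w^3 + w^2*(6*l + 18) + w*(3*l^2 + 15*l + 56)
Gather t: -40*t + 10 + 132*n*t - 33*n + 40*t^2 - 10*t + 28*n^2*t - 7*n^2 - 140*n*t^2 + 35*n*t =-7*n^2 - 33*n + t^2*(40 - 140*n) + t*(28*n^2 + 167*n - 50) + 10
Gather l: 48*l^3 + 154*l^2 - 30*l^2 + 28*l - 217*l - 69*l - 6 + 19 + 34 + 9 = 48*l^3 + 124*l^2 - 258*l + 56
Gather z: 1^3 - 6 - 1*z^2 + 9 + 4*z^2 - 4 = 3*z^2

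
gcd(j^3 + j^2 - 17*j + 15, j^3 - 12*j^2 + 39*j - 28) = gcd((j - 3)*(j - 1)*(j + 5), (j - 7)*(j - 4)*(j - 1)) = j - 1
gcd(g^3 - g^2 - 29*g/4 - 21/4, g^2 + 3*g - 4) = 1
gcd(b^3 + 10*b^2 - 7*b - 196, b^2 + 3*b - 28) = b^2 + 3*b - 28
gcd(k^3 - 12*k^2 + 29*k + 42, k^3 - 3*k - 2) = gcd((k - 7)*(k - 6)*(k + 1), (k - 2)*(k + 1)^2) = k + 1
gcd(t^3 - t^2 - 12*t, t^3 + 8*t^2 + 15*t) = t^2 + 3*t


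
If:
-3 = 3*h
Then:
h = -1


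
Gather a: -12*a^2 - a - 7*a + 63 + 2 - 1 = -12*a^2 - 8*a + 64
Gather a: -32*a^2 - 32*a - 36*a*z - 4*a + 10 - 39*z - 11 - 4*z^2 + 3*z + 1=-32*a^2 + a*(-36*z - 36) - 4*z^2 - 36*z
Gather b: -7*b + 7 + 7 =14 - 7*b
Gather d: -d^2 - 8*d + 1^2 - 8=-d^2 - 8*d - 7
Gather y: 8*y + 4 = 8*y + 4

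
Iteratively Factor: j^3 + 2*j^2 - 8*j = (j + 4)*(j^2 - 2*j) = j*(j + 4)*(j - 2)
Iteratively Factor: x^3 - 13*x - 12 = (x + 1)*(x^2 - x - 12) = (x - 4)*(x + 1)*(x + 3)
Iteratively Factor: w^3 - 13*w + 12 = (w - 1)*(w^2 + w - 12) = (w - 3)*(w - 1)*(w + 4)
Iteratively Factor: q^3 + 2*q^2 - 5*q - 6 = (q + 3)*(q^2 - q - 2) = (q + 1)*(q + 3)*(q - 2)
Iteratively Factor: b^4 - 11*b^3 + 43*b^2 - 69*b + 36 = (b - 4)*(b^3 - 7*b^2 + 15*b - 9) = (b - 4)*(b - 3)*(b^2 - 4*b + 3) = (b - 4)*(b - 3)^2*(b - 1)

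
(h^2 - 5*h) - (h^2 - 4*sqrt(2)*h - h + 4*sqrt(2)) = -4*h + 4*sqrt(2)*h - 4*sqrt(2)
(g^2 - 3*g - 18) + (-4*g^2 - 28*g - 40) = -3*g^2 - 31*g - 58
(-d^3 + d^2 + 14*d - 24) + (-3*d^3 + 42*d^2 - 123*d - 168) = -4*d^3 + 43*d^2 - 109*d - 192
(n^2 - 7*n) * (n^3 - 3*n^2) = n^5 - 10*n^4 + 21*n^3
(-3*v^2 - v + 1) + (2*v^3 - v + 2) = 2*v^3 - 3*v^2 - 2*v + 3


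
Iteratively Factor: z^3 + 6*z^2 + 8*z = (z + 4)*(z^2 + 2*z) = (z + 2)*(z + 4)*(z)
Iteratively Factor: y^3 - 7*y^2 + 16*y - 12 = (y - 2)*(y^2 - 5*y + 6) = (y - 2)^2*(y - 3)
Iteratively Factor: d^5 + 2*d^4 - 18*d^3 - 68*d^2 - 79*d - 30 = (d + 1)*(d^4 + d^3 - 19*d^2 - 49*d - 30) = (d + 1)*(d + 2)*(d^3 - d^2 - 17*d - 15) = (d + 1)*(d + 2)*(d + 3)*(d^2 - 4*d - 5) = (d + 1)^2*(d + 2)*(d + 3)*(d - 5)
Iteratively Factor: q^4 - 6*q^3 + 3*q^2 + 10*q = (q - 5)*(q^3 - q^2 - 2*q) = (q - 5)*(q + 1)*(q^2 - 2*q) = (q - 5)*(q - 2)*(q + 1)*(q)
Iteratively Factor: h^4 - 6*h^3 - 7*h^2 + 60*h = (h + 3)*(h^3 - 9*h^2 + 20*h) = h*(h + 3)*(h^2 - 9*h + 20) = h*(h - 4)*(h + 3)*(h - 5)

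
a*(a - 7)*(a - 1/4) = a^3 - 29*a^2/4 + 7*a/4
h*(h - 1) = h^2 - h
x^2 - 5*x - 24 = (x - 8)*(x + 3)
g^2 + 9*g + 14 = (g + 2)*(g + 7)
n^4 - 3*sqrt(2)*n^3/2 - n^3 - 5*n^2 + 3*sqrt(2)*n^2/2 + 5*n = n*(n - 1)*(n - 5*sqrt(2)/2)*(n + sqrt(2))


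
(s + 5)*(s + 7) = s^2 + 12*s + 35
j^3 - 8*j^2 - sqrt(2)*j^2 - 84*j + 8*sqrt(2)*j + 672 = (j - 8)*(j - 7*sqrt(2))*(j + 6*sqrt(2))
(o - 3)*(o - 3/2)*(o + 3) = o^3 - 3*o^2/2 - 9*o + 27/2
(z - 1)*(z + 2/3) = z^2 - z/3 - 2/3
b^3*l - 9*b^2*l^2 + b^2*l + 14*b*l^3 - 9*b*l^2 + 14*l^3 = (b - 7*l)*(b - 2*l)*(b*l + l)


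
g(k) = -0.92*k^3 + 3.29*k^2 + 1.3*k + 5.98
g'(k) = -2.76*k^2 + 6.58*k + 1.3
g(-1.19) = 10.64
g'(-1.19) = -10.44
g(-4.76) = 173.56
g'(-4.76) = -92.56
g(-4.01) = 112.99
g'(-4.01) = -69.47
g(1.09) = 10.11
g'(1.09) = 5.19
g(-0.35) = 5.97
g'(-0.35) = -1.34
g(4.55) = -6.65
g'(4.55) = -25.90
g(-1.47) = 14.10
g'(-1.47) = -14.34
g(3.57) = 10.69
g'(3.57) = -10.39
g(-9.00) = 931.45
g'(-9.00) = -281.48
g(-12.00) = 2053.90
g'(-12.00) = -475.10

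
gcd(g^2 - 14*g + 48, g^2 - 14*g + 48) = g^2 - 14*g + 48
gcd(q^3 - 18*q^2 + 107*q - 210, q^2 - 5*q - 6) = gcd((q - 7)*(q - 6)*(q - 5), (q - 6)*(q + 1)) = q - 6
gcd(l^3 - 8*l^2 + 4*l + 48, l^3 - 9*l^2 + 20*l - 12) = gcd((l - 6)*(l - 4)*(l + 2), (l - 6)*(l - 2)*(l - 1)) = l - 6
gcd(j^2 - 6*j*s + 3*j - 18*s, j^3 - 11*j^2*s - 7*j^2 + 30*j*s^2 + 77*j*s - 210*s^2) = -j + 6*s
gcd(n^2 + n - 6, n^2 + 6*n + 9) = n + 3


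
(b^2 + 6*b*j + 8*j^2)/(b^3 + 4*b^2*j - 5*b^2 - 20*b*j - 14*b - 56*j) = (b + 2*j)/(b^2 - 5*b - 14)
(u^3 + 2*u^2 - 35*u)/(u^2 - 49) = u*(u - 5)/(u - 7)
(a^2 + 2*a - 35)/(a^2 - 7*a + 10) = (a + 7)/(a - 2)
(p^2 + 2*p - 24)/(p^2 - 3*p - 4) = (p + 6)/(p + 1)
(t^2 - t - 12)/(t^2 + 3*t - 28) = (t + 3)/(t + 7)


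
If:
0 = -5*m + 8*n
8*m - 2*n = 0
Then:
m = 0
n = 0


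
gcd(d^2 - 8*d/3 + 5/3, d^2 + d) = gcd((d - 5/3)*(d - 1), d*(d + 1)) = 1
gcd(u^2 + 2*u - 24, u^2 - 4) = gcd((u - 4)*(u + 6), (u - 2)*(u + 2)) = 1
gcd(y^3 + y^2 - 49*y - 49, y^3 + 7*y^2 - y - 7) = y^2 + 8*y + 7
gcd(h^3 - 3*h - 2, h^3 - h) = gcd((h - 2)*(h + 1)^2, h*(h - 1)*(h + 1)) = h + 1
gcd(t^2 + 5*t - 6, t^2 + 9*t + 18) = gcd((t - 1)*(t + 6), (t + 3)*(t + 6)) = t + 6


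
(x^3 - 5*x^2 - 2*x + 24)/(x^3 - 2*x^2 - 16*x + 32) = (x^2 - x - 6)/(x^2 + 2*x - 8)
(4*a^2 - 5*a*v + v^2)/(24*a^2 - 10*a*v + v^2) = (-a + v)/(-6*a + v)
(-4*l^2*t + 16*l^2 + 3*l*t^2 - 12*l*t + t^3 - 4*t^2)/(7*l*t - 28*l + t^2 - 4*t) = (-4*l^2 + 3*l*t + t^2)/(7*l + t)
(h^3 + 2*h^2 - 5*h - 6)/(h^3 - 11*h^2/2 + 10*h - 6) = 2*(h^2 + 4*h + 3)/(2*h^2 - 7*h + 6)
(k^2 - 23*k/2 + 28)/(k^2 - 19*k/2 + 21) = (k - 8)/(k - 6)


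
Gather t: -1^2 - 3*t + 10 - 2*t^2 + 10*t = -2*t^2 + 7*t + 9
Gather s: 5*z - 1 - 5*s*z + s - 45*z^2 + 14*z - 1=s*(1 - 5*z) - 45*z^2 + 19*z - 2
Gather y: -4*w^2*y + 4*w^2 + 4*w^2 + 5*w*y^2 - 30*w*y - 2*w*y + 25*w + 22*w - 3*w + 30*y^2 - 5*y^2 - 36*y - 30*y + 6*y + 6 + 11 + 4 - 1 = 8*w^2 + 44*w + y^2*(5*w + 25) + y*(-4*w^2 - 32*w - 60) + 20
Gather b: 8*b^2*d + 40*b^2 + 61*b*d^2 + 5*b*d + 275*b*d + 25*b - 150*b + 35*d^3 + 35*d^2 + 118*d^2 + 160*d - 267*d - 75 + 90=b^2*(8*d + 40) + b*(61*d^2 + 280*d - 125) + 35*d^3 + 153*d^2 - 107*d + 15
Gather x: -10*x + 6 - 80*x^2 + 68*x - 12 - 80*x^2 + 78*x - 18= -160*x^2 + 136*x - 24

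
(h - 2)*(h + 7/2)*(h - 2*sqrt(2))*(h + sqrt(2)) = h^4 - sqrt(2)*h^3 + 3*h^3/2 - 11*h^2 - 3*sqrt(2)*h^2/2 - 6*h + 7*sqrt(2)*h + 28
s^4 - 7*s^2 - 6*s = s*(s - 3)*(s + 1)*(s + 2)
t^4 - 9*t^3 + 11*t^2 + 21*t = t*(t - 7)*(t - 3)*(t + 1)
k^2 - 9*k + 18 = (k - 6)*(k - 3)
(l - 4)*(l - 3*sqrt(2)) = l^2 - 3*sqrt(2)*l - 4*l + 12*sqrt(2)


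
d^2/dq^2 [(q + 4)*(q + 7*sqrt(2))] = 2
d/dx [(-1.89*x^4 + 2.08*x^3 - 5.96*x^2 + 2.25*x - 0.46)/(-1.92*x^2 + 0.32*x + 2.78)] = (7.2576*x^5 - 5.808*x^4 - 19.6856*x^3 + 19.76*x^2 - 34.904*x + 6.4022)/(3.6864*x^4 - 1.2288*x^3 - 10.5728*x^2 + 1.7792*x + 7.7284)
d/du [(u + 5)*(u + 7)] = 2*u + 12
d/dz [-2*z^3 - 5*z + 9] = -6*z^2 - 5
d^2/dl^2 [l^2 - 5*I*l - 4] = 2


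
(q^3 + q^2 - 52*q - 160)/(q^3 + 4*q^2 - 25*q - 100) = (q - 8)/(q - 5)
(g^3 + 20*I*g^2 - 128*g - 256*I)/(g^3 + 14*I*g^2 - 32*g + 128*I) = (g + 4*I)/(g - 2*I)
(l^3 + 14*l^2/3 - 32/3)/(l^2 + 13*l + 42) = (3*l^3 + 14*l^2 - 32)/(3*(l^2 + 13*l + 42))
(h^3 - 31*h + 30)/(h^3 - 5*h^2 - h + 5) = (h + 6)/(h + 1)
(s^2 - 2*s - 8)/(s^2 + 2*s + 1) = (s^2 - 2*s - 8)/(s^2 + 2*s + 1)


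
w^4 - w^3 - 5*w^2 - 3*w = w*(w - 3)*(w + 1)^2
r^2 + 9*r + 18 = (r + 3)*(r + 6)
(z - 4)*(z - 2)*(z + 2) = z^3 - 4*z^2 - 4*z + 16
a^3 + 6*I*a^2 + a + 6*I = (a - I)*(a + I)*(a + 6*I)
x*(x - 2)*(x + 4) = x^3 + 2*x^2 - 8*x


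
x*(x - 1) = x^2 - x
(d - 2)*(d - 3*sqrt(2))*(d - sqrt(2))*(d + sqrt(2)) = d^4 - 3*sqrt(2)*d^3 - 2*d^3 - 2*d^2 + 6*sqrt(2)*d^2 + 4*d + 6*sqrt(2)*d - 12*sqrt(2)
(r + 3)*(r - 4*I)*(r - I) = r^3 + 3*r^2 - 5*I*r^2 - 4*r - 15*I*r - 12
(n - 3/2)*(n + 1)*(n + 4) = n^3 + 7*n^2/2 - 7*n/2 - 6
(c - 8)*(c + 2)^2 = c^3 - 4*c^2 - 28*c - 32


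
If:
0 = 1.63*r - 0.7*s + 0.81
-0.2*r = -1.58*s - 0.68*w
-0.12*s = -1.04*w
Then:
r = -0.52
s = -0.06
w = -0.01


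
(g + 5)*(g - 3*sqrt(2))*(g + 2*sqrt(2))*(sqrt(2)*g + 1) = sqrt(2)*g^4 - g^3 + 5*sqrt(2)*g^3 - 13*sqrt(2)*g^2 - 5*g^2 - 65*sqrt(2)*g - 12*g - 60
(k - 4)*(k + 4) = k^2 - 16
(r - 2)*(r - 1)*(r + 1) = r^3 - 2*r^2 - r + 2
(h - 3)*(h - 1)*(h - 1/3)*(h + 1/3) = h^4 - 4*h^3 + 26*h^2/9 + 4*h/9 - 1/3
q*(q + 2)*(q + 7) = q^3 + 9*q^2 + 14*q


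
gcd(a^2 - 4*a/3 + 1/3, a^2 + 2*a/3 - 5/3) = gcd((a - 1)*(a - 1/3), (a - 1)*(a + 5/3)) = a - 1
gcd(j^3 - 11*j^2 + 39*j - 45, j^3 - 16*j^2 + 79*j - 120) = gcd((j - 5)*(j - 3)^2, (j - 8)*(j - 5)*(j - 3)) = j^2 - 8*j + 15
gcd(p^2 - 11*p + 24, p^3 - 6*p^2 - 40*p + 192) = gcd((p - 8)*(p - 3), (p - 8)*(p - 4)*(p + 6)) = p - 8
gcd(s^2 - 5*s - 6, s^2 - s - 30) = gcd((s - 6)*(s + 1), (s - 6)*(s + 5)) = s - 6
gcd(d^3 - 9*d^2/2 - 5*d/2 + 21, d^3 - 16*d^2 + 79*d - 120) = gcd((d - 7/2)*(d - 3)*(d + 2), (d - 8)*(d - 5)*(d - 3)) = d - 3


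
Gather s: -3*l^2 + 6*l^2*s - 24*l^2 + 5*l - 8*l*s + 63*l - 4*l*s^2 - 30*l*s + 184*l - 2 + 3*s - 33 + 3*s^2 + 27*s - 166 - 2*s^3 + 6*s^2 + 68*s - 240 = -27*l^2 + 252*l - 2*s^3 + s^2*(9 - 4*l) + s*(6*l^2 - 38*l + 98) - 441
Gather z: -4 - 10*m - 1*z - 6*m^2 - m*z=-6*m^2 - 10*m + z*(-m - 1) - 4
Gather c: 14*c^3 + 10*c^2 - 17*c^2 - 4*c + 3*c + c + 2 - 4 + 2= 14*c^3 - 7*c^2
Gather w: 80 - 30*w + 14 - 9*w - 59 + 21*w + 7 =42 - 18*w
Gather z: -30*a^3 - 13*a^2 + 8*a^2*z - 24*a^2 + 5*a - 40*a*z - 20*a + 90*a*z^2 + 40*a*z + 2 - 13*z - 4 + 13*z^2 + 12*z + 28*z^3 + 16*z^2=-30*a^3 - 37*a^2 - 15*a + 28*z^3 + z^2*(90*a + 29) + z*(8*a^2 - 1) - 2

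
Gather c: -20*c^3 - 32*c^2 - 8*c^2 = -20*c^3 - 40*c^2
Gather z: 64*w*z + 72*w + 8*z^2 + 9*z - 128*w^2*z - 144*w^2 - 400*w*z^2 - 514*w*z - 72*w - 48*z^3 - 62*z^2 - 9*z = -144*w^2 - 48*z^3 + z^2*(-400*w - 54) + z*(-128*w^2 - 450*w)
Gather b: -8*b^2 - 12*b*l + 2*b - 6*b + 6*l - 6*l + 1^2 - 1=-8*b^2 + b*(-12*l - 4)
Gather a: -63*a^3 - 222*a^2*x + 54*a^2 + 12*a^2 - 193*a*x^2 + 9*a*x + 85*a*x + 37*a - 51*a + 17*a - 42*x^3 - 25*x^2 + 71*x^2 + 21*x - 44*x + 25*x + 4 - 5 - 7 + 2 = -63*a^3 + a^2*(66 - 222*x) + a*(-193*x^2 + 94*x + 3) - 42*x^3 + 46*x^2 + 2*x - 6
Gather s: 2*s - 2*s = 0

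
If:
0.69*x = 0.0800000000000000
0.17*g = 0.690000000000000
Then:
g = 4.06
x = 0.12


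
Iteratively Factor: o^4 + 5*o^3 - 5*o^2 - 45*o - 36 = (o + 3)*(o^3 + 2*o^2 - 11*o - 12) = (o + 1)*(o + 3)*(o^2 + o - 12) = (o - 3)*(o + 1)*(o + 3)*(o + 4)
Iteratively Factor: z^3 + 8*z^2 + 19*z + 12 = (z + 3)*(z^2 + 5*z + 4) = (z + 3)*(z + 4)*(z + 1)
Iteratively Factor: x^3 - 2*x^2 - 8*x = (x)*(x^2 - 2*x - 8) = x*(x - 4)*(x + 2)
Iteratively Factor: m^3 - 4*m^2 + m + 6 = (m - 2)*(m^2 - 2*m - 3) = (m - 2)*(m + 1)*(m - 3)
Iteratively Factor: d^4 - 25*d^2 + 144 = (d - 3)*(d^3 + 3*d^2 - 16*d - 48) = (d - 3)*(d + 4)*(d^2 - d - 12) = (d - 3)*(d + 3)*(d + 4)*(d - 4)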